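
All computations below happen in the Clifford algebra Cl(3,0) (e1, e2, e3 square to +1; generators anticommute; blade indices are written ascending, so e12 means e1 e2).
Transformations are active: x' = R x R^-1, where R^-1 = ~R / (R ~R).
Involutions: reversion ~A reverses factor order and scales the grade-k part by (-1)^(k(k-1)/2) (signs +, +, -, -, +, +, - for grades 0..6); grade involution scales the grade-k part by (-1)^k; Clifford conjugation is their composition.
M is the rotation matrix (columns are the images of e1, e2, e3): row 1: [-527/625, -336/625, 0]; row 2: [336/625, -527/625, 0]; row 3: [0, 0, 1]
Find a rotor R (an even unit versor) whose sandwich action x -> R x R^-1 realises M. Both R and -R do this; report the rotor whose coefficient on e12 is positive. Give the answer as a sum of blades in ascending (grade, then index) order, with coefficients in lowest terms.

Method: write R = a + b12*e12 + b13*e13 + b23*e23 with a^2 + b12^2 + b13^2 + b23^2 = 1 (so R^-1 = ~R). Expanding the columns R e_j ~R gives tr M = 4a^2 - 1 and, from the antisymmetric part, M21 - M12 = -4a*b12, M13 - M31 = 4a*b13, M32 - M23 = -4a*b23.
Here tr M = -429/625, so a^2 = (1 + tr M)/4 = 49/625 and a = ±7/25. Taking a = 7/25: M21 - M12 = 672/625, M13 - M31 = 0, M32 - M23 = 0, giving b12 = -24/25, b13 = 0, b23 = 0, i.e. R = 7/25 - 24/25*e12.
Its e12 coefficient is negative, so report the other preimage -R.
Answer: -7/25 + 24/25*e12. Key observation: the double cover Spin(3) -> SO(3) sends R and -R to the same matrix (trace -429/625 here), so the stated sign of the e12 coefficient is what selects one sheet.


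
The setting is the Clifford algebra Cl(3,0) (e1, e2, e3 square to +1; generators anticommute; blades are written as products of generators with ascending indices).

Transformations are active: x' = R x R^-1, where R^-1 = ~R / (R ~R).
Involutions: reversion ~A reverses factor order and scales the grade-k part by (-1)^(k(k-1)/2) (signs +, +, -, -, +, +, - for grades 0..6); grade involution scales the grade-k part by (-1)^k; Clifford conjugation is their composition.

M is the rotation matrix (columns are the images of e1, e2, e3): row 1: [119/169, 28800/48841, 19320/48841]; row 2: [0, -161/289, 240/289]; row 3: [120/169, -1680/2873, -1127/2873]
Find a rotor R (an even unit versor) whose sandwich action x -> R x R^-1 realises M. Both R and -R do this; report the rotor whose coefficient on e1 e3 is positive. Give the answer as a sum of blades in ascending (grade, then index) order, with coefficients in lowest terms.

Method: write R = a + b12*e1 e2 + b13*e1 e3 + b23*e2 e3 with a^2 + b12^2 + b13^2 + b23^2 = 1 (so R^-1 = ~R). Expanding the columns R e_j ~R gives tr M = 4a^2 - 1 and, from the antisymmetric part, M21 - M12 = -4a*b12, M13 - M31 = 4a*b13, M32 - M23 = -4a*b23.
Here tr M = -11977/48841, so a^2 = (1 + tr M)/4 = 9216/48841 and a = ±96/221. Taking a = 96/221: M21 - M12 = -28800/48841, M13 - M31 = -15360/48841, M32 - M23 = -69120/48841, giving b12 = 75/221, b13 = -40/221, b23 = 180/221, i.e. R = 96/221 + 75/221*e1 e2 - 40/221*e1 e3 + 180/221*e2 e3.
Its e1 e3 coefficient is negative, so report the other preimage -R.
Answer: -96/221 - 75/221*e1 e2 + 40/221*e1 e3 - 180/221*e2 e3. Note: both R and -R realise this M (trace -11977/48841); the covering map identifies them, and the e1 e3-coefficient sign is the tie-breaker.


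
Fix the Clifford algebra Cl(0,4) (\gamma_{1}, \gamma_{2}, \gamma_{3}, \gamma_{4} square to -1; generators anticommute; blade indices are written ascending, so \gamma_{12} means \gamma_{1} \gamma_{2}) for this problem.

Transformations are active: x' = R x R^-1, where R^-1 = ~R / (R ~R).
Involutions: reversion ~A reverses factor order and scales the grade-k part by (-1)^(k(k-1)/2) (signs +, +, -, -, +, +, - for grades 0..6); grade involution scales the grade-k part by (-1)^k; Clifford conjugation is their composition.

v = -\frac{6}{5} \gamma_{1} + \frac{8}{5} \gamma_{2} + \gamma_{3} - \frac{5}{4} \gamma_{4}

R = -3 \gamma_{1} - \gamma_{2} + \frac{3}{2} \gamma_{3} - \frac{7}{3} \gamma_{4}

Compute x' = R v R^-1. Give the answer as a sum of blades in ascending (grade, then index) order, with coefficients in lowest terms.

~R = -3 \gamma_{1} - \gamma_{2} + \frac{3}{2} \gamma_{3} - \frac{7}{3} \gamma_{4}, and R ~R = -\frac{637}{36}, so R^-1 = ~R / (-\frac{637}{36}).
R v = -\frac{77}{12} - 6 \gamma_{12} - \frac{6}{5} \gamma_{13} + \frac{19}{20} \gamma_{14} - \frac{17}{5} \gamma_{23} + \frac{299}{60} \gamma_{24} + \frac{11}{24} \gamma_{34}
Answer: -\frac{444}{455} \gamma_{1} - \frac{1058}{455} \gamma_{2} + \frac{8}{91} \gamma_{3} - \frac{23}{52} \gamma_{4}


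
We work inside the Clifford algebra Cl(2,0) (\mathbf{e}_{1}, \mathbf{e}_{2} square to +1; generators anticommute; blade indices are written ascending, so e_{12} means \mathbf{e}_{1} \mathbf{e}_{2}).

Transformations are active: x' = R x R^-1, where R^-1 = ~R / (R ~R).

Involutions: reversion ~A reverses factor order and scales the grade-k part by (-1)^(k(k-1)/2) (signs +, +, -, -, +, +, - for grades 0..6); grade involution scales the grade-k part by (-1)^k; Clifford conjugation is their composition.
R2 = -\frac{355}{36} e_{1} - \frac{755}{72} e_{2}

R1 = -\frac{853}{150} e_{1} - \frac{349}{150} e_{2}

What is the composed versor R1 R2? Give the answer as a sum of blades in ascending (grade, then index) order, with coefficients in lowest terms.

Distribute over the terms of R1 (each basis-blade product reordered to ascending indices, repeated generators contracted through their squares):
(-\frac{853}{150} e_{1}) R2 = \frac{60563}{1080} + \frac{128803}{2160} e_{12}
(-\frac{349}{150} e_{2}) R2 = \frac{52699}{2160} - \frac{24779}{1080} e_{12}
Summing the partial products and collecting blades:
Answer: \frac{34765}{432} + \frac{587}{16} e_{12}


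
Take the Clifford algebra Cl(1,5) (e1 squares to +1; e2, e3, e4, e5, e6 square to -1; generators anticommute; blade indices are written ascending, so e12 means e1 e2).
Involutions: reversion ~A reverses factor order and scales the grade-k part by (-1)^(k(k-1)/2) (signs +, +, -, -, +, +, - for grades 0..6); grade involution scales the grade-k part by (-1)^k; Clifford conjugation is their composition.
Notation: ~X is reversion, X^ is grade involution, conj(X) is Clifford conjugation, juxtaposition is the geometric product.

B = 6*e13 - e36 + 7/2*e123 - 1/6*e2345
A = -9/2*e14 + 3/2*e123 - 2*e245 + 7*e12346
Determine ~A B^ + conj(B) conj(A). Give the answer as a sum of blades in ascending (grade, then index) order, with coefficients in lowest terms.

first term: -21/4 + 9*e2 - 1/3*e3 + 27*e34 + 49/2*e46 - 7*e124 - 3/2*e126 - 1/4*e145 - 7/6*e156 + 63/4*e234 - 42*e246 + 3/4*e1235 - 7*e1345 + 9/2*e1346 - 12*e12345 - 2*e23456
second term: -21/4 + 9*e2 - 1/3*e3 + 27*e34 + 49/2*e46 - 7*e124 + 3/2*e126 + 1/4*e145 - 7/6*e156 + 63/4*e234 - 42*e246 - 3/4*e1235 - 7*e1345 - 9/2*e1346 - 12*e12345 - 2*e23456
Answer: -21/2 + 18*e2 - 2/3*e3 + 54*e34 + 49*e46 - 14*e124 - 7/3*e156 + 63/2*e234 - 84*e246 - 14*e1345 - 24*e12345 - 4*e23456


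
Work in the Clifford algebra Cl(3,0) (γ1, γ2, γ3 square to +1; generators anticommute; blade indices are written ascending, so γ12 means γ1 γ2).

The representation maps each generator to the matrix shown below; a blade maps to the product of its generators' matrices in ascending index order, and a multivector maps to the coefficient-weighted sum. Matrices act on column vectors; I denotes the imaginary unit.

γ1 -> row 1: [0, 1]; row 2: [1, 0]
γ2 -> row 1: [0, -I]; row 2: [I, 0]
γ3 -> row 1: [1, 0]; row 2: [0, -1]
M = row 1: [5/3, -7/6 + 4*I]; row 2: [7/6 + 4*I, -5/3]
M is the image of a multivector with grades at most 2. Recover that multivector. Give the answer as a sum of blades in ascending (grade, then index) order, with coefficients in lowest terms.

Method: 1, rho(γ1), rho(γ2), rho(γ3) form a trace-orthogonal basis of the 2x2 complex matrices (tr(X Y) = 2 if X = Y, else 0), so M = m0*1 + m1*rho(γ1) + m2*rho(γ2) + m3*rho(γ3) with m0 = tr(M)/2 = 0, m1 = tr(M rho(γ1))/2 = 4*I, m2 = tr(M rho(γ2))/2 = -7*I/6, m3 = tr(M rho(γ3))/2 = 5/3.
Multiplying table entries, the bivector images are rho(γ12) = I*rho(γ3), rho(γ13) = -I*rho(γ2), rho(γ23) = I*rho(γ1); with real blade coefficients the real parts of m0..m3 are the coefficients of 1, γ1, γ2, γ3 and the imaginary parts give the bivectors (γ23: Im m1, γ13: -Im m2, γ12: Im m3).
Answer: 5/3*γ3 + 7/6*γ13 + 4*γ23


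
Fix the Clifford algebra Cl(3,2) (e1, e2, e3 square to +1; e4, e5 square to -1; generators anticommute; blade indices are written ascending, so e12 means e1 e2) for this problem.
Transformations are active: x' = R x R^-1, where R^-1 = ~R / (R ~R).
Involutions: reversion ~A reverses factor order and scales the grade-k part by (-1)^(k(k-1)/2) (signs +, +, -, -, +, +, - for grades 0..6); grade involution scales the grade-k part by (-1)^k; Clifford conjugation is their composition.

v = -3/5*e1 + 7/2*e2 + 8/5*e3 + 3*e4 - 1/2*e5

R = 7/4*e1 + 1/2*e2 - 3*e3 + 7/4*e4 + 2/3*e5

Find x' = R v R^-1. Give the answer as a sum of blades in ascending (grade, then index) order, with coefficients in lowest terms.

~R = 7/4*e1 + 1/2*e2 - 3*e3 + 7/4*e4 + 2/3*e5, and R ~R = 317/36, so R^-1 = ~R / (317/36).
R v = -541/60 + 257/40*e12 + e13 + 63/10*e14 - 19/40*e15 + 113/10*e23 - 37/8*e24 - 31/12*e25 - 59/5*e34 + 13/30*e35 - 23/8*e45
Answer: -9459/3170*e1 - 14341/3170*e2 + 7202/1585*e3 - 20871/3170*e4 - 2743/3170*e5


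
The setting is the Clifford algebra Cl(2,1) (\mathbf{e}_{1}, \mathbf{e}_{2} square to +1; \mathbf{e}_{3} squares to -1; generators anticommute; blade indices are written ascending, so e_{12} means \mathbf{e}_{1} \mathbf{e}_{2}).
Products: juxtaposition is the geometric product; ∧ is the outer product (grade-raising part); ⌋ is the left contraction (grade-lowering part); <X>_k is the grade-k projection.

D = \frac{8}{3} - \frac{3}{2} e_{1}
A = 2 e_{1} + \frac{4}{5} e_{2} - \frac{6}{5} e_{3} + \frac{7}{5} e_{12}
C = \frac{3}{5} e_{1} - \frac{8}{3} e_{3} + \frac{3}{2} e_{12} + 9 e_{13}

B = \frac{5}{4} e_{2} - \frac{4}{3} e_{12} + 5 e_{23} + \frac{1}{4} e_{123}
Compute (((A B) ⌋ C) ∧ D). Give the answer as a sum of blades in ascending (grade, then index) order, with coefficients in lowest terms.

step 1: \frac{43}{15} + \frac{169}{60} e_{1} - \frac{26}{3} e_{2} + \frac{73}{20} e_{3} + \frac{14}{5} e_{12} + \frac{34}{5} e_{13} + 2 e_{23} + \frac{58}{5} e_{123}
step 2: \frac{20527}{300} + \frac{4757}{100} e_{1} + \frac{169}{40} e_{2} + \frac{3187}{180} e_{3} + \frac{43}{10} e_{12} + \frac{129}{5} e_{13}
step 3: \frac{41054}{225} + \frac{14531}{600} e_{1} + \frac{169}{15} e_{2} + \frac{6374}{135} e_{3} + \frac{4273}{240} e_{12} + \frac{11443}{120} e_{13}
Answer: \frac{41054}{225} + \frac{14531}{600} e_{1} + \frac{169}{15} e_{2} + \frac{6374}{135} e_{3} + \frac{4273}{240} e_{12} + \frac{11443}{120} e_{13}


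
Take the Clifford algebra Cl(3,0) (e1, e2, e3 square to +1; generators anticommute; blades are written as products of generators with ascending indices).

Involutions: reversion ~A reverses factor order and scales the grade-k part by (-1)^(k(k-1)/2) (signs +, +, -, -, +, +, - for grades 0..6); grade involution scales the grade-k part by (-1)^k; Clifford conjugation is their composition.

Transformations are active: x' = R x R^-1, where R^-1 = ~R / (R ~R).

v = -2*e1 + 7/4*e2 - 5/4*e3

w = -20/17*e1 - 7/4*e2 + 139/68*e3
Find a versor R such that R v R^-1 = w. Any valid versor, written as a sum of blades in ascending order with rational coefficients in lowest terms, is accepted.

The midline construction: v and w both square to 69/8, so reflecting in their sum -54/17*e1 + 27/34*e3 exchanges them.
Answer: -54/17*e1 + 27/34*e3


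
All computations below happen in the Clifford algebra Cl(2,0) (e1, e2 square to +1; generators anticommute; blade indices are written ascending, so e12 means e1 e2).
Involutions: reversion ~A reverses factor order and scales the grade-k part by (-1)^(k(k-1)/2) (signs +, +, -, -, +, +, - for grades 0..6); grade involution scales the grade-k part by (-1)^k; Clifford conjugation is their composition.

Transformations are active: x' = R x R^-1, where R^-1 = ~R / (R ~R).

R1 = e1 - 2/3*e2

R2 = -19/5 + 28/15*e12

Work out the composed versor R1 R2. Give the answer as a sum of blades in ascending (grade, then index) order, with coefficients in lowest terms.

Distribute over the terms of R1 (each basis-blade product reordered to ascending indices, repeated generators contracted through their squares):
(e1) R2 = -19/5*e1 + 28/15*e2
(-2/3*e2) R2 = 56/45*e1 + 38/15*e2
Summing the partial products and collecting blades:
Answer: -23/9*e1 + 22/5*e2


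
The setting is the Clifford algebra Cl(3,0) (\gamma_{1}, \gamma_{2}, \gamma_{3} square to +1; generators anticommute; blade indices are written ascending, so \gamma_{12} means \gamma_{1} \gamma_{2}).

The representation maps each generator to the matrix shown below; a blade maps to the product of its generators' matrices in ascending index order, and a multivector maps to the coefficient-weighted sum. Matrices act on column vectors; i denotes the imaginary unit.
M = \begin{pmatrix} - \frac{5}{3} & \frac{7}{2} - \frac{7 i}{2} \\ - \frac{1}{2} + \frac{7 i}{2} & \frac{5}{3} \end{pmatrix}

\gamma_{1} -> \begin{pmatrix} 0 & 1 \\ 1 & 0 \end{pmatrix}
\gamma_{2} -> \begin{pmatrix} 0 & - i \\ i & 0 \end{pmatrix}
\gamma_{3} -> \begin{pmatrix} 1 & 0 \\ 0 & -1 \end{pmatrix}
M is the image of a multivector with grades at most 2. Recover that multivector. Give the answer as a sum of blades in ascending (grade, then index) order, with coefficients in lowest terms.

Method: 1, rho(\gamma_{1}), rho(\gamma_{2}), rho(\gamma_{3}) form a trace-orthogonal basis of the 2x2 complex matrices (tr(X Y) = 2 if X = Y, else 0), so M = m0*1 + m1*rho(\gamma_{1}) + m2*rho(\gamma_{2}) + m3*rho(\gamma_{3}) with m0 = tr(M)/2 = 0, m1 = tr(M rho(\gamma_{1}))/2 = \frac{3}{2}, m2 = tr(M rho(\gamma_{2}))/2 = \frac{7}{2} + 2 i, m3 = tr(M rho(\gamma_{3}))/2 = - \frac{5}{3}.
Multiplying table entries, the bivector images are rho(\gamma_{12}) = i*rho(\gamma_{3}), rho(\gamma_{13}) = -i*rho(\gamma_{2}), rho(\gamma_{23}) = i*rho(\gamma_{1}); with real blade coefficients the real parts of m0..m3 are the coefficients of 1, \gamma_{1}, \gamma_{2}, \gamma_{3} and the imaginary parts give the bivectors (\gamma_{23}: Im m1, \gamma_{13}: -Im m2, \gamma_{12}: Im m3).
Answer: \frac{3}{2} \gamma_{1} + \frac{7}{2} \gamma_{2} - \frac{5}{3} \gamma_{3} - 2 \gamma_{13}


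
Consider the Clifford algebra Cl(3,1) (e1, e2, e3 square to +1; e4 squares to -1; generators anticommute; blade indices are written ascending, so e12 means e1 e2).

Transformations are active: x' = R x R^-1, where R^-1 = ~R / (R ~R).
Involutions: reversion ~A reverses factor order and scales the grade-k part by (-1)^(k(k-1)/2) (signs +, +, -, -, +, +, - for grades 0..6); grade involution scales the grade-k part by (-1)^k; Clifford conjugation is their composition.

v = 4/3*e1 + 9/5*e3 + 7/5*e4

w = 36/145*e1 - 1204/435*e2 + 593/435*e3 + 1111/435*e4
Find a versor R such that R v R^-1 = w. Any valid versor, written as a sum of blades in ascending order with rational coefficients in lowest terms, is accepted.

Here q(v) = q(w) = 688/225; the classical choice R = v + w = 688/435*e1 - 1204/435*e2 + 1376/435*e3 + 344/87*e4 then realises v -> w under the sandwich.
Answer: 688/435*e1 - 1204/435*e2 + 1376/435*e3 + 344/87*e4


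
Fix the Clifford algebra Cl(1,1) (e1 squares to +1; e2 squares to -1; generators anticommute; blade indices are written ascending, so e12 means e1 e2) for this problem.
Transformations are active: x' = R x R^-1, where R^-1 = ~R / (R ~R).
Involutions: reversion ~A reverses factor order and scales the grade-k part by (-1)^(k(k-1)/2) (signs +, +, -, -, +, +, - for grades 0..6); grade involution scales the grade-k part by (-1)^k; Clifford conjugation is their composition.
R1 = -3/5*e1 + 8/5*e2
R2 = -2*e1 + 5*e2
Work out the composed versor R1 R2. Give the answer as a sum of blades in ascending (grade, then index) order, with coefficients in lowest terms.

Distribute over the terms of R1 (each basis-blade product reordered to ascending indices, repeated generators contracted through their squares):
(-3/5*e1) R2 = 6/5 - 3*e12
(8/5*e2) R2 = -8 + 16/5*e12
Summing the partial products and collecting blades:
Answer: -34/5 + 1/5*e12


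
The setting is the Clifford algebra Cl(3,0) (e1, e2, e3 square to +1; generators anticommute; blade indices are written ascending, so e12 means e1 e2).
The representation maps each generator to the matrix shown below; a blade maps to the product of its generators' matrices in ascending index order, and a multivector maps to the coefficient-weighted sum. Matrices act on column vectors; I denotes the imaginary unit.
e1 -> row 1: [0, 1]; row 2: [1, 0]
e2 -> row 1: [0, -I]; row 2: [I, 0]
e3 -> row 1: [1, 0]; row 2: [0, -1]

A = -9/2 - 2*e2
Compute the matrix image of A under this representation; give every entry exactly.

M = (-9/2)*1 + (-2)*rho(e2), summed entrywise (1 is the identity matrix):
Answer: row 1: [-9/2, 2*I]; row 2: [-2*I, -9/2]


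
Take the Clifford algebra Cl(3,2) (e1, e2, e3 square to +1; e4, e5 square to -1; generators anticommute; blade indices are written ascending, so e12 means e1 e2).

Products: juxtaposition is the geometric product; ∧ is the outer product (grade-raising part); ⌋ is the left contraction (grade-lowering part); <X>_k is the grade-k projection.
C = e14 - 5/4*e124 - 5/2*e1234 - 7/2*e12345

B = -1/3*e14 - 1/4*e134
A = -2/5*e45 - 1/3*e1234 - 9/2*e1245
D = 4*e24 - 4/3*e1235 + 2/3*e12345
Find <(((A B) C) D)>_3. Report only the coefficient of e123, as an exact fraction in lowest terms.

step 1: -1/12*e2 + 2/15*e15 + 1/9*e23 - 3/2*e25 + 1/10*e135 - 9/8*e235
step 2: 37/9*e14 + 7/20*e24 + 2/15*e45 + 1/12*e124 + 373/72*e134 - 79/144*e145 + 7/15*e234 - 1/12*e245 - 1/10*e345 + 1/9*e1234 + 3/2*e1245 - 253/96*e1345 - 5/24*e2345 - 9/8*e12345
step 3: 13/20 + 7/36*e1 + 253/144*e2 - 13/15*e3 + 3/2*e4 - 11/27*e5 + 743/45*e12 - 1/2*e13 + 5/18*e14 + 256/45*e15 + 79/216*e23 - 253/72*e24 + 2153/540*e25 - 2*e34 + 7/9*e35 - 4/27*e45 - 1873/90*e123 - 2/15*e124 - 79/36*e125 + 1/9*e134 + 64/15*e135 - 28/45*e145 - 79/108*e234 + 424/135*e235 + 373/54*e245 - 1/9*e345 + 8/45*e1234 + 253/24*e1235 - 7/15*e1345 + 148/27*e2345
step 4: -1873/90*e123 - 2/15*e124 - 79/36*e125 + 1/9*e134 + 64/15*e135 - 28/45*e145 - 79/108*e234 + 424/135*e235 + 373/54*e245 - 1/9*e345
Answer: -1873/90


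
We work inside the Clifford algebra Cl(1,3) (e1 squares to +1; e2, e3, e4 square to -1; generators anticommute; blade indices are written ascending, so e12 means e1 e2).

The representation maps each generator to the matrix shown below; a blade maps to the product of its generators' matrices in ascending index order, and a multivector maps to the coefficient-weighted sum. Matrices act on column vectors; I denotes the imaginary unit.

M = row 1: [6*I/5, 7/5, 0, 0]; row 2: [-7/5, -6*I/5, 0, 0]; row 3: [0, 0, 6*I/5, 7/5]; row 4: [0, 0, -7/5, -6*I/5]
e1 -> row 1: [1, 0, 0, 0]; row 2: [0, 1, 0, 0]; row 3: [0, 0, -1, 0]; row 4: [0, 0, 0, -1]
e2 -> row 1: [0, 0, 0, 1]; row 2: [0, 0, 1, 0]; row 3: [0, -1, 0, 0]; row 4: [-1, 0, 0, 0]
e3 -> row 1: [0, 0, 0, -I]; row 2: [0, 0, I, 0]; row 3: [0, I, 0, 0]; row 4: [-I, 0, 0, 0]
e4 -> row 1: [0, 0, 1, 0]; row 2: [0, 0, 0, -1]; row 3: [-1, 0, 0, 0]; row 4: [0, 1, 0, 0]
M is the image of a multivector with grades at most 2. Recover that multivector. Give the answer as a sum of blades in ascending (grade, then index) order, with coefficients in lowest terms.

Method: the blade images are trace-orthogonal — tr(rho(e_A) rho(e_B)^-1) = 4 if A = B and 0 otherwise — and rho(e_A)^-1 = (e_A)^2 * rho(e_A) with (e_A)^2 = +1 or -1, so the coefficient of e_A in the preimage is (e_A)^2 * tr(M rho(e_A))/4.
Nonzero projections over blades of grade <= 2: e23: (e23)^2 = -1, tr(M rho(e23)) = 24/5, coefficient -6/5; e24: (e24)^2 = -1, tr(M rho(e24)) = -28/5, coefficient 7/5. Every other blade of grade <= 2 projects to 0.
Answer: -6/5*e23 + 7/5*e24


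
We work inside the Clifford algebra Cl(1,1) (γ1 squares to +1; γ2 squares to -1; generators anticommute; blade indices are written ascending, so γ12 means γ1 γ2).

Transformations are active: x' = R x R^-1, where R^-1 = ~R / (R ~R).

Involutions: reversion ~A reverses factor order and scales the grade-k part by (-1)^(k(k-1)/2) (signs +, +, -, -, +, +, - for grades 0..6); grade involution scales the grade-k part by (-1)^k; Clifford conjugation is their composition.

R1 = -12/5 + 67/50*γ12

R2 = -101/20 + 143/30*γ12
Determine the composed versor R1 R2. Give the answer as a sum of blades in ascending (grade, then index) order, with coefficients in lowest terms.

Distribute over the terms of R1 (each basis-blade product reordered to ascending indices, repeated generators contracted through their squares):
(-12/5) R2 = 303/25 - 286/25*γ12
(67/50*γ12) R2 = 9581/1500 - 6767/1000*γ12
Summing the partial products and collecting blades:
Answer: 27761/1500 - 18207/1000*γ12


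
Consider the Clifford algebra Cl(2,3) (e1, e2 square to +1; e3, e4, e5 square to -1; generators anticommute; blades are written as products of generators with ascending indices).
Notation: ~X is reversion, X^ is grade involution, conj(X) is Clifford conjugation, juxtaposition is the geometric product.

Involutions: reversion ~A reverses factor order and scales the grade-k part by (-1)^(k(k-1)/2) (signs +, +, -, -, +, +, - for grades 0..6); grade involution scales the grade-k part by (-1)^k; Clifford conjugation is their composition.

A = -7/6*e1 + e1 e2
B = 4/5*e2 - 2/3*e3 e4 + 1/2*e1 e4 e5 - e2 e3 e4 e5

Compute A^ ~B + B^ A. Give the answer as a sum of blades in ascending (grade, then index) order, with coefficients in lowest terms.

first term: 4/5*e1 + 14/15*e1 e2 - 7/12*e4 e5 + 7/9*e1 e3 e4 + 1/2*e2 e4 e5 + 2/3*e1 e2 e3 e4 - e1 e3 e4 e5 - 7/6*e1 e2 e3 e4 e5
second term: 4/5*e1 - 14/15*e1 e2 + 7/12*e4 e5 + 7/9*e1 e3 e4 - 1/2*e2 e4 e5 - 2/3*e1 e2 e3 e4 + e1 e3 e4 e5 + 7/6*e1 e2 e3 e4 e5
Answer: 8/5*e1 + 14/9*e1 e3 e4


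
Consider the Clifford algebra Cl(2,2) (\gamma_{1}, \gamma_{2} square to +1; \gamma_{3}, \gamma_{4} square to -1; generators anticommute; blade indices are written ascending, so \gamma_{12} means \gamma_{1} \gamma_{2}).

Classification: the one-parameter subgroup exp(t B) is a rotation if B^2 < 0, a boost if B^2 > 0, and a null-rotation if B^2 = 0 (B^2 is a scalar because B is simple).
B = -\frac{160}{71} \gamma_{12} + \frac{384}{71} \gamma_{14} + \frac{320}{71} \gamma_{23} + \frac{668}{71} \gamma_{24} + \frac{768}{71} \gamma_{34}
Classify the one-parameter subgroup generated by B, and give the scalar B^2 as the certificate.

B^2 term by term: the squares give (-\frac{160}{71})^2*(\gamma_{12})^2 + (\frac{384}{71})^2*(\gamma_{14})^2 + (\frac{320}{71})^2*(\gamma_{23})^2 + (\frac{668}{71})^2*(\gamma_{24})^2 + (\frac{768}{71})^2*(\gamma_{34})^2 = \frac{25600}{5041}*(-1) + \frac{147456}{5041}*(+1) + \frac{102400}{5041}*(+1) + \frac{446224}{5041}*(+1) + \frac{589824}{5041}*(-1) = 16 (each basis 2-blade squares to minus the product of its generators' squares); cross terms between blades sharing an index anticommute and cancel; the commuting (index-disjoint) pairs give grade-4 terms 2*c*c'*(blade product), which cancel blade by blade — \gamma_{1234}: -\frac{245760}{5041} + \frac{245760}{5041} = 0 — confirming B is simple. So B^2 = 16.
Answer: boost, certificate B^2 = 16. The class reads off the invariant scalar 16 directly.


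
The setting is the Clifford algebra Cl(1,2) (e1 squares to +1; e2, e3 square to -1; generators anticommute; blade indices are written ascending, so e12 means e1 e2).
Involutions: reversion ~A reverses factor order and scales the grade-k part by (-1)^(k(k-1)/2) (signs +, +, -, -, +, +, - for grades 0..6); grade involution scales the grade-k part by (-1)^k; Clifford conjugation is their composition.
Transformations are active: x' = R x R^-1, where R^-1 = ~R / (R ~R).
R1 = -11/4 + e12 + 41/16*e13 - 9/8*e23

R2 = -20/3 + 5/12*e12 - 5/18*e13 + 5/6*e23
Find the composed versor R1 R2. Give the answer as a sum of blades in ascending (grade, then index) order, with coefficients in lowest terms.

Distribute over the terms of R1 (each basis-blade product reordered to ascending indices, repeated generators contracted through their squares):
(-11/4) R2 = 55/3 - 55/48*e12 + 55/72*e13 - 55/24*e23
(e12) R2 = 5/12 - 20/3*e12 - 5/6*e13 + 5/18*e23
(41/16*e13) R2 = -205/288 + 205/96*e12 - 205/12*e13 + 205/192*e23
(-9/8*e23) R2 = 15/16 - 5/16*e12 - 15/32*e13 + 15/2*e23
Summing the partial products and collecting blades:
Answer: 5465/288 - 575/96*e12 - 5075/288*e13 + 3775/576*e23


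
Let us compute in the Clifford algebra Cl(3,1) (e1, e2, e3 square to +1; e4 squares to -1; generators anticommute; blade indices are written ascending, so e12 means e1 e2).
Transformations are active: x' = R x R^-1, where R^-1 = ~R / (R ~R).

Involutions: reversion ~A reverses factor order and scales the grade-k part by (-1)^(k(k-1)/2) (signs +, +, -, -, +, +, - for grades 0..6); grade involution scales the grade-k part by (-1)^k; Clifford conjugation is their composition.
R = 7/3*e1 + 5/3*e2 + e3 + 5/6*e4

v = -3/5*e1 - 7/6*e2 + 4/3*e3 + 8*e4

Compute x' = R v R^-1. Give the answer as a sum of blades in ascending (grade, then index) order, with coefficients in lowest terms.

~R = 7/3*e1 + 5/3*e2 + e3 + 5/6*e4, and R ~R = 307/36, so R^-1 = ~R / (307/36).
R v = -781/90 - 31/18*e12 + 167/45*e13 + 115/6*e14 + 61/18*e23 + 515/36*e24 + 62/9*e34
Answer: -3821/921*e1 - 4099/1842*e2 - 15512/4605*e3 - 8930/921*e4


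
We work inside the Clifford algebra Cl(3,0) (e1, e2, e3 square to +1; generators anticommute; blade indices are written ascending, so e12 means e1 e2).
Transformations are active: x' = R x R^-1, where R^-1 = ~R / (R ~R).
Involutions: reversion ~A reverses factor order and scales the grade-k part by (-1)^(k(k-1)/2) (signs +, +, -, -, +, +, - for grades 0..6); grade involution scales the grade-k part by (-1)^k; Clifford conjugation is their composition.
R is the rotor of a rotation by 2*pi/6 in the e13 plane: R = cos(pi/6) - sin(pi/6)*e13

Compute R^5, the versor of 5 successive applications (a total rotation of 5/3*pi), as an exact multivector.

Rotor phase runs at HALF the rotation angle; powers of one rotor simply add phase, so after 5 steps in e13 the phase is 5*pi/6 = 5*pi/6 and R^5 = cos(5*pi/6) - sin(5*pi/6)*e13.
cos(5*pi/6) = -sqrt(3)/2 and sin(5*pi/6) = 1/2, so R^5 = -sqrt(3)/2 - 1/2*e13. The net rotation is 5/3*pi; the rotor keeps the half-angle phase exactly.
Answer: -sqrt(3)/2 - 1/2*e13


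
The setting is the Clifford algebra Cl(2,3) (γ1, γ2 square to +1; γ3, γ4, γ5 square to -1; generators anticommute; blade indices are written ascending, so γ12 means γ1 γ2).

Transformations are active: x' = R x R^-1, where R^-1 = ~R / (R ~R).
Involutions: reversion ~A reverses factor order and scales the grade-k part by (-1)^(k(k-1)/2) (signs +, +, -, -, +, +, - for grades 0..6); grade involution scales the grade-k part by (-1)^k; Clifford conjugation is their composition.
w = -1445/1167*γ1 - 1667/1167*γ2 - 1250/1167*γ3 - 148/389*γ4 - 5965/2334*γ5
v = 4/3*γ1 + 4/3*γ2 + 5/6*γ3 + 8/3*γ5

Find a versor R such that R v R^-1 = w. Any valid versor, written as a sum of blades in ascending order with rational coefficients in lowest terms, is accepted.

Here q(v) = q(w) = -17/4; the classical choice R = v + w = 37/389*γ1 - 37/389*γ2 - 185/778*γ3 - 148/389*γ4 + 259/2334*γ5 then realises v -> w under the sandwich.
Answer: 37/389*γ1 - 37/389*γ2 - 185/778*γ3 - 148/389*γ4 + 259/2334*γ5


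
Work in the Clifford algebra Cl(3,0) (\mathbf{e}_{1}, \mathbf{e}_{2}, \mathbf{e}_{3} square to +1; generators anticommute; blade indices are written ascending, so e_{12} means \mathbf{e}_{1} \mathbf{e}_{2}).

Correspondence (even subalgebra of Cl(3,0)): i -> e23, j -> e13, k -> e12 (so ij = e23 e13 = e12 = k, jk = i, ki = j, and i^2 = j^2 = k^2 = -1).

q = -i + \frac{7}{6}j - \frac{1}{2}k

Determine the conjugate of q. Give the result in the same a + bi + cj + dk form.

In blades: q = -\frac{1}{2} e_{12} + \frac{7}{6} e_{13} - e_{23}.
Quaternion conjugation is reversion on the even subalgebra: the scalar is fixed and every grade-2 blade flips sign, giving \frac{1}{2} e_{12} - \frac{7}{6} e_{13} + e_{23}; translating back:
Answer: i - \frac{7}{6}j + \frac{1}{2}k


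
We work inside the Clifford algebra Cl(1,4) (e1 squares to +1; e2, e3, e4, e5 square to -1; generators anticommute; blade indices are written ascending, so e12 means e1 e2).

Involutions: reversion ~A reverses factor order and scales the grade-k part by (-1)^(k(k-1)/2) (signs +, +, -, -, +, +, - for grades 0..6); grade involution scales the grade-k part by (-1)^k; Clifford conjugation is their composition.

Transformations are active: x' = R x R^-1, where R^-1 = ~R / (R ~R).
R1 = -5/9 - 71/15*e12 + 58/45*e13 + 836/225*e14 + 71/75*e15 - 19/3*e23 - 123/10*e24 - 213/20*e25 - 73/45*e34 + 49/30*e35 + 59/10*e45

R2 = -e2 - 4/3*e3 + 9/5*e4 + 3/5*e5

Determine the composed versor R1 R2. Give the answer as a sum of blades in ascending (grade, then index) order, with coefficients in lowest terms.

Distribute over the terms of R2 (each basis-blade product reordered to ascending indices, repeated generators contracted through their squares):
R1 (-e2) = -71/15*e1 + 5/9*e2 + 19/3*e3 + 123/10*e4 + 213/20*e5 + 58/45*e123 + 836/225*e124 + 71/75*e125 + 73/45*e234 - 49/30*e235 - 59/10*e245
R1 (-4/3*e3) = 232/135*e1 - 76/9*e2 + 20/27*e3 + 292/135*e4 - 98/45*e5 + 284/45*e123 + 3344/675*e134 + 284/225*e135 - 82/5*e234 - 71/5*e235 - 118/15*e345
R1 (9/5*e4) = -836/125*e1 + 1107/50*e2 + 73/25*e3 - e4 + 531/50*e5 - 213/25*e124 + 58/25*e134 - 213/125*e145 - 57/5*e234 + 1917/100*e245 - 147/50*e345
R1 (3/5*e5) = -71/125*e1 + 639/100*e2 - 49/50*e3 - 177/50*e4 - 1/3*e5 - 71/25*e125 + 58/75*e135 + 836/375*e145 - 19/5*e235 - 369/50*e245 - 73/75*e345
Summing the partial products and collecting blades:
Answer: -34664/3375*e1 + 18577/900*e2 + 12169/1350*e3 + 6698/675*e4 + 16883/900*e5 + 38/5*e123 - 1081/225*e124 - 142/75*e125 + 982/135*e134 + 458/225*e135 + 197/375*e145 - 1178/45*e234 - 589/30*e235 + 589/100*e245 - 589/50*e345


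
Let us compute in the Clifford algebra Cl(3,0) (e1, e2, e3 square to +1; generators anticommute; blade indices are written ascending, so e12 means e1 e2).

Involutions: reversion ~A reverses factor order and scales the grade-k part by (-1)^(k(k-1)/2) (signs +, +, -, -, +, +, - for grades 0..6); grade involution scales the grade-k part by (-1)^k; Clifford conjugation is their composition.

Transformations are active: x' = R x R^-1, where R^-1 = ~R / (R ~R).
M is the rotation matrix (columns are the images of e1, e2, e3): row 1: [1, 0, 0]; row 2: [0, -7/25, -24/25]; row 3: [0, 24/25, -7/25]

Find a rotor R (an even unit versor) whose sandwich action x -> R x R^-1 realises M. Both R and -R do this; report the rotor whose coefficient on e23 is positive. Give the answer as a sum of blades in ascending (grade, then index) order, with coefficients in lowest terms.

Method: write R = a + b12*e12 + b13*e13 + b23*e23 with a^2 + b12^2 + b13^2 + b23^2 = 1 (so R^-1 = ~R). Expanding the columns R e_j ~R gives tr M = 4a^2 - 1 and, from the antisymmetric part, M21 - M12 = -4a*b12, M13 - M31 = 4a*b13, M32 - M23 = -4a*b23.
Here tr M = 11/25, so a^2 = (1 + tr M)/4 = 9/25 and a = ±3/5. Taking a = 3/5: M21 - M12 = 0, M13 - M31 = 0, M32 - M23 = 48/25, giving b12 = 0, b13 = 0, b23 = -4/5, i.e. R = 3/5 - 4/5*e23.
Its e23 coefficient is negative, so report the other preimage -R.
Answer: -3/5 + 4/5*e23. Recall the cover is two-to-one: with M of trace 11/25, both preimages act alike, and the stated e23 sign chooses the sheet.


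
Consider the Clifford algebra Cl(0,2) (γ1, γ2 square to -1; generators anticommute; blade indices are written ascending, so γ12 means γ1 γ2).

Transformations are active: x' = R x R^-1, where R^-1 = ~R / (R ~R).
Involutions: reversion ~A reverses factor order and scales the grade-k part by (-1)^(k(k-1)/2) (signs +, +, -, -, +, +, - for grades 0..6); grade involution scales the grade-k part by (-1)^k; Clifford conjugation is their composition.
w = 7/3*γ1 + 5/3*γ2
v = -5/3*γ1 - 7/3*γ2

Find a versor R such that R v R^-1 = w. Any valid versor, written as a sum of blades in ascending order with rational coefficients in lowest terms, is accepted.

Since q(v) = q(w) = -74/9, the sum R = v + w = 2/3*γ1 - 2/3*γ2 does the job whenever invertible.
Answer: 2/3*γ1 - 2/3*γ2


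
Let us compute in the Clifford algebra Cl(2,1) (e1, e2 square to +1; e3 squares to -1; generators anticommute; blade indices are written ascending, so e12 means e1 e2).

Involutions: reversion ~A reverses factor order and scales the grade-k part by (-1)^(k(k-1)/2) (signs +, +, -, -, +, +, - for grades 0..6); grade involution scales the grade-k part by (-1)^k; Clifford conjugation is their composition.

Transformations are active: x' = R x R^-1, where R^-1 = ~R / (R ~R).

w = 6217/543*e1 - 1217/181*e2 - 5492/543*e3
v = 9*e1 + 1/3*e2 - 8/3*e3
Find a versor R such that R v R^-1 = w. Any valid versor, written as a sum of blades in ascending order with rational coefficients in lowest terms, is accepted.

R = v + w = 11104/543*e1 - 3470/543*e2 - 6940/543*e3 works: the equal norms (74) guarantee its sandwich swaps v into w.
Answer: 11104/543*e1 - 3470/543*e2 - 6940/543*e3


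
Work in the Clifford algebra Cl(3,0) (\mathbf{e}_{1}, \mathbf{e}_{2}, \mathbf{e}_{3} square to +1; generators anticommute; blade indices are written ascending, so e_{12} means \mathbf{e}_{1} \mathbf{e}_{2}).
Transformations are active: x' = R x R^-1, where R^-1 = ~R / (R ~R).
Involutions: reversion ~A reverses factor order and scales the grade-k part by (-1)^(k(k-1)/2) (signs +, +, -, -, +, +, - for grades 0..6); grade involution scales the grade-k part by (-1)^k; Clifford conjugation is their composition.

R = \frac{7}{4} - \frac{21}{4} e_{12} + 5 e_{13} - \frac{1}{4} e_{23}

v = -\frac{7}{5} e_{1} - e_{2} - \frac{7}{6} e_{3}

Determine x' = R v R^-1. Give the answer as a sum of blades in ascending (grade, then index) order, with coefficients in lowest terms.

~R = \frac{7}{4} + \frac{21}{4} e_{12} - 5 e_{13} + \frac{1}{4} e_{23}, and R ~R = \frac{891}{16}, so R^-1 = ~R / (\frac{891}{16}).
R v = -\frac{91}{30} e_{1} - \frac{1057}{120} e_{2} + \frac{113}{24} e_{3} + \frac{459}{40} e_{123}
Answer: \frac{14786}{13365} e_{1} - \frac{21574}{13365} e_{2} - \frac{18739}{26730} e_{3}


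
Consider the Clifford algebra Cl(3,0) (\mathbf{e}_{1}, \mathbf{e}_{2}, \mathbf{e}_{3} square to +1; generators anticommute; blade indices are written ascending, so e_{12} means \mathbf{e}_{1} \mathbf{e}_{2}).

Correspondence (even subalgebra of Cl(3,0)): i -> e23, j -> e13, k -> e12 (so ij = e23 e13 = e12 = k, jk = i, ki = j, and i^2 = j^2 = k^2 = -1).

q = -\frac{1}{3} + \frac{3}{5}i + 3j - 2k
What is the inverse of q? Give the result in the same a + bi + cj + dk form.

In blades: q = -\frac{1}{3} - 2 e_{12} + 3 e_{13} + \frac{3}{5} e_{23}.
With qbar = -\frac{1}{3} + 2 e_{12} - 3 e_{13} - \frac{3}{5} e_{23} (scalar fixed, mapped units negated), q qbar = \frac{3031}{225} (the sum of squared coefficients), so q^-1 = qbar / (\frac{3031}{225}) = -\frac{75}{3031} + \frac{450}{3031} e_{12} - \frac{675}{3031} e_{13} - \frac{135}{3031} e_{23}; translating back:
Answer: -\frac{75}{3031} - \frac{135}{3031}i - \frac{675}{3031}j + \frac{450}{3031}k


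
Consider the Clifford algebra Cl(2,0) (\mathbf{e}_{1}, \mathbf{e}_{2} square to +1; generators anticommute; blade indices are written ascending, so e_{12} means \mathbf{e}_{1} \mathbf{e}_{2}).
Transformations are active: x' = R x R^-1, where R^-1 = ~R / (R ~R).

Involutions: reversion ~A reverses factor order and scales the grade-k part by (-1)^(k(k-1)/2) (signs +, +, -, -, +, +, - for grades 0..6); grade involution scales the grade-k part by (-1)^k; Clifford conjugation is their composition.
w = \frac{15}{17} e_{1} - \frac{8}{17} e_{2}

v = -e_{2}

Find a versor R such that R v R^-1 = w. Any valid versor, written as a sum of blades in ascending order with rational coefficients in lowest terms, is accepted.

Equal squares first: v^2 = w^2 = 1. Then v + w = \frac{15}{17} e_{1} - \frac{25}{17} e_{2} is a versor taking v to w, provided it is invertible.
Answer: \frac{15}{17} e_{1} - \frac{25}{17} e_{2}


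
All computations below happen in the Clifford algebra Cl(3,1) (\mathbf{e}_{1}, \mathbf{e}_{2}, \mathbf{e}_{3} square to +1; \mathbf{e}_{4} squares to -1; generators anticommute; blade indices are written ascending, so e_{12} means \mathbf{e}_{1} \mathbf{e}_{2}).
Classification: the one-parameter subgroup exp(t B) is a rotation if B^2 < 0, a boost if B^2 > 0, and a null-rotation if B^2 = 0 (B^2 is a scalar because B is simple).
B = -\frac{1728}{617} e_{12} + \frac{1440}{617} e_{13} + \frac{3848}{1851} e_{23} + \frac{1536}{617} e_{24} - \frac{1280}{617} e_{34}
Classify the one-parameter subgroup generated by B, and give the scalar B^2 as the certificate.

B^2 term by term: the squares give (-\frac{1728}{617})^2*(e_{12})^2 + (\frac{1440}{617})^2*(e_{13})^2 + (\frac{3848}{1851})^2*(e_{23})^2 + (\frac{1536}{617})^2*(e_{24})^2 + (-\frac{1280}{617})^2*(e_{34})^2 = \frac{2985984}{380689}*(-1) + \frac{2073600}{380689}*(-1) + \frac{14807104}{3426201}*(-1) + \frac{2359296}{380689}*(+1) + \frac{1638400}{380689}*(+1) = -\frac{64}{9} (each basis 2-blade squares to minus the product of its generators' squares); cross terms between blades sharing an index anticommute and cancel; the commuting (index-disjoint) pairs give grade-4 terms 2*c*c'*(blade product), which cancel blade by blade — e_{1234}: \frac{4423680}{380689} - \frac{4423680}{380689} = 0 — confirming B is simple. So B^2 = -\frac{64}{9}.
Answer: rotation, certificate B^2 = -\frac{64}{9}. The invariant at work: B^2 = -\frac{64}{9} is unchanged by conjugation, hence its sign classifies the subgroup whatever basis B is written in.


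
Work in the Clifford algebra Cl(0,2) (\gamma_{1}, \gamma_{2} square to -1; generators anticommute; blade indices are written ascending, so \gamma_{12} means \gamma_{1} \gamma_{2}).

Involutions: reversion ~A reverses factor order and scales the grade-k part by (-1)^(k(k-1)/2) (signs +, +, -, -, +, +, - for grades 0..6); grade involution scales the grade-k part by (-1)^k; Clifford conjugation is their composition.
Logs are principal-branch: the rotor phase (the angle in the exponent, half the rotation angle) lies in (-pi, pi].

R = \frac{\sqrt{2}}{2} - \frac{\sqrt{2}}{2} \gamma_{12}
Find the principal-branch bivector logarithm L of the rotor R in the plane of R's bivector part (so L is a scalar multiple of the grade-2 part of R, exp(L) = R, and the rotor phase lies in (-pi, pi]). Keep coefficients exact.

The scalar part of R is \frac{\sqrt{2}}{2}, which fixes the principal-branch rotor phase; the unit plane is then the bivector part divided by the sine of that phase, and L is that plane scaled by the phase.
Concretely: cos(phase) = \frac{\sqrt{2}}{2} gives phase = ±\frac{\pi}{4}, and since phase/sin(phase) is even the sign is immaterial: L = (phase/sin(phase)) * <R>_2 = (\frac{\sqrt{2} \pi}{4}) * <R>_2.
Answer: - \frac{\pi}{4} \gamma_{12}


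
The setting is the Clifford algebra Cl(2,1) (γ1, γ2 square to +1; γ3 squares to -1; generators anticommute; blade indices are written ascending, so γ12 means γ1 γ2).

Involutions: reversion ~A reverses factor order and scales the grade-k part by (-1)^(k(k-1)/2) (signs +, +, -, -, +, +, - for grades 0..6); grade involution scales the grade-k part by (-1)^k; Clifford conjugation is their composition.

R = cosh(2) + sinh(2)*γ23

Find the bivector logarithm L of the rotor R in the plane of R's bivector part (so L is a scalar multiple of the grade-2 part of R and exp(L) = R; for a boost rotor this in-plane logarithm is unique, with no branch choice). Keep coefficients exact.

The scalar part of R is cosh(2), which fixes the rapidity magnitude through cosh (cosh is even, so it cannot fix the sign — the bivector part carries that); dividing the bivector part by sinh of the rapidity gives the plane, and L = rapidity * plane, where the joint sign ambiguity of (rapidity, plane) cancels in the product.
Concretely: cosh(rapidity) = cosh(2) gives rapidity = ±2, and since rapidity/sinh(rapidity) is even the sign is immaterial: L = (rapidity/sinh(rapidity)) * <R>_2 = (2/sinh(2)) * <R>_2.
Answer: 2*γ23
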